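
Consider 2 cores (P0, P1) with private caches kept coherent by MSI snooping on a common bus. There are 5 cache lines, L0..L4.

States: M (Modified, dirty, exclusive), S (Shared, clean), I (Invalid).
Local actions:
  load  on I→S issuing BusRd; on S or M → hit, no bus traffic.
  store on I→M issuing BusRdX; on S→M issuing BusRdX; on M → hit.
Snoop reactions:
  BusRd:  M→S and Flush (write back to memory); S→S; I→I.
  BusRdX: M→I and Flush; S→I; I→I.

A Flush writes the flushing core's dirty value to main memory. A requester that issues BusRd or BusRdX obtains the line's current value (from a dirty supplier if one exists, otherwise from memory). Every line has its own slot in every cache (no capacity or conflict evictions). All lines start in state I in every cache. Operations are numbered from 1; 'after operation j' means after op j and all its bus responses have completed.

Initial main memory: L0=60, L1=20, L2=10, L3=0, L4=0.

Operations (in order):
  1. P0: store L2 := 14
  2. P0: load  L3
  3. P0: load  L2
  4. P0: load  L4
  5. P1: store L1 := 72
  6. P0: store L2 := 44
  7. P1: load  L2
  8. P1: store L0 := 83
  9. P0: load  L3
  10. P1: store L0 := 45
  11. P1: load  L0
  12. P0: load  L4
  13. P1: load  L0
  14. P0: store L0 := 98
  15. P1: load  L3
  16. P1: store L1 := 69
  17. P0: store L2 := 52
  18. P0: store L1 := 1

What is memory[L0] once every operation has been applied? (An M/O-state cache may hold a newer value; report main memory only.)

memory[L0] = 45

[1] P0: store L2 := 14 | P0:M(14), P1:I | bus: BusRdX
[2] P0: load  L3 | P0:S(0), P1:I | bus: BusRd
[3] P0: load  L2 | P0:M(14), P1:I | bus: none
[4] P0: load  L4 | P0:S(0), P1:I | bus: BusRd
[5] P1: store L1 := 72 | P0:I, P1:M(72) | bus: BusRdX
[6] P0: store L2 := 44 | P0:M(44), P1:I | bus: none
[7] P1: load  L2 | P0:S(44), P1:S(44) | bus: BusRd,Flush
[8] P1: store L0 := 83 | P0:I, P1:M(83) | bus: BusRdX
[9] P0: load  L3 | P0:S(0), P1:I | bus: none
[10] P1: store L0 := 45 | P0:I, P1:M(45) | bus: none
[11] P1: load  L0 | P0:I, P1:M(45) | bus: none
[12] P0: load  L4 | P0:S(0), P1:I | bus: none
[13] P1: load  L0 | P0:I, P1:M(45) | bus: none
[14] P0: store L0 := 98 | P0:M(98), P1:I | bus: BusRdX,Flush
[15] P1: load  L3 | P0:S(0), P1:S(0) | bus: BusRd
[16] P1: store L1 := 69 | P0:I, P1:M(69) | bus: none
[17] P0: store L2 := 52 | P0:M(52), P1:I | bus: BusRdX
[18] P0: store L1 := 1 | P0:M(1), P1:I | bus: BusRdX,Flush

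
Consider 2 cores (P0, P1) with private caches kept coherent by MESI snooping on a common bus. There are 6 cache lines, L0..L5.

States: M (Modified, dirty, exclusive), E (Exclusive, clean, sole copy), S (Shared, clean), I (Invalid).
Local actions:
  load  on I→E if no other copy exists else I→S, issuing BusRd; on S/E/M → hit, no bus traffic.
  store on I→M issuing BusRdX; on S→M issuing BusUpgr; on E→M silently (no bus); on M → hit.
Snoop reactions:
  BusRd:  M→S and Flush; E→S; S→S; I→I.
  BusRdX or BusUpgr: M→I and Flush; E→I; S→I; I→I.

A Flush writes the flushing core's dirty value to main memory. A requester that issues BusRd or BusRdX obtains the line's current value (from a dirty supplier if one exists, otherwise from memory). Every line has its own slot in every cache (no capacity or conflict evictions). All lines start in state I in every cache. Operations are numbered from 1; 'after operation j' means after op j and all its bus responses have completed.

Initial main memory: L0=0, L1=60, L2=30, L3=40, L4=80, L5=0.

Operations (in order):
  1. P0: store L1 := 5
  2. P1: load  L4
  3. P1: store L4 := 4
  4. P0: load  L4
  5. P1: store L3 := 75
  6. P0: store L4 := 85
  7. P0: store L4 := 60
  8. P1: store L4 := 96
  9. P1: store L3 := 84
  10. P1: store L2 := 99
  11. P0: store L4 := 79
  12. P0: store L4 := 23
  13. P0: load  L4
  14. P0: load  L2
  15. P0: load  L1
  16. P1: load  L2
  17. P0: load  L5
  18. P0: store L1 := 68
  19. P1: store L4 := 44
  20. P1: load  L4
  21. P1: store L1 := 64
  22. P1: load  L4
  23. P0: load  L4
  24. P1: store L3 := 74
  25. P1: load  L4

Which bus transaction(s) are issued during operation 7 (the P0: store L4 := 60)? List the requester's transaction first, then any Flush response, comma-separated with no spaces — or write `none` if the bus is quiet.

bus = none

step 1: P0: store L1 := 5  ⟶  MI  (L1)  txn=BusRdX  M[L1]=60
step 2: P1: load  L4  ⟶  IE  (L4)  txn=BusRd  M[L4]=80
step 3: P1: store L4 := 4  ⟶  IM  (L4)  txn=∅  M[L4]=80
step 4: P0: load  L4  ⟶  SS  (L4)  txn=BusRd+Flush  M[L4]=4
step 5: P1: store L3 := 75  ⟶  IM  (L3)  txn=BusRdX  M[L3]=40
step 6: P0: store L4 := 85  ⟶  MI  (L4)  txn=BusUpgr  M[L4]=4
step 7: P0: store L4 := 60  ⟶  MI  (L4)  txn=∅  M[L4]=4
step 8: P1: store L4 := 96  ⟶  IM  (L4)  txn=BusRdX+Flush  M[L4]=60
step 9: P1: store L3 := 84  ⟶  IM  (L3)  txn=∅  M[L3]=40
step 10: P1: store L2 := 99  ⟶  IM  (L2)  txn=BusRdX  M[L2]=30
step 11: P0: store L4 := 79  ⟶  MI  (L4)  txn=BusRdX+Flush  M[L4]=96
step 12: P0: store L4 := 23  ⟶  MI  (L4)  txn=∅  M[L4]=96
step 13: P0: load  L4  ⟶  MI  (L4)  txn=∅  M[L4]=96
step 14: P0: load  L2  ⟶  SS  (L2)  txn=BusRd+Flush  M[L2]=99
step 15: P0: load  L1  ⟶  MI  (L1)  txn=∅  M[L1]=60
step 16: P1: load  L2  ⟶  SS  (L2)  txn=∅  M[L2]=99
step 17: P0: load  L5  ⟶  EI  (L5)  txn=BusRd  M[L5]=0
step 18: P0: store L1 := 68  ⟶  MI  (L1)  txn=∅  M[L1]=60
step 19: P1: store L4 := 44  ⟶  IM  (L4)  txn=BusRdX+Flush  M[L4]=23
step 20: P1: load  L4  ⟶  IM  (L4)  txn=∅  M[L4]=23
step 21: P1: store L1 := 64  ⟶  IM  (L1)  txn=BusRdX+Flush  M[L1]=68
step 22: P1: load  L4  ⟶  IM  (L4)  txn=∅  M[L4]=23
step 23: P0: load  L4  ⟶  SS  (L4)  txn=BusRd+Flush  M[L4]=44
step 24: P1: store L3 := 74  ⟶  IM  (L3)  txn=∅  M[L3]=40
step 25: P1: load  L4  ⟶  SS  (L4)  txn=∅  M[L4]=44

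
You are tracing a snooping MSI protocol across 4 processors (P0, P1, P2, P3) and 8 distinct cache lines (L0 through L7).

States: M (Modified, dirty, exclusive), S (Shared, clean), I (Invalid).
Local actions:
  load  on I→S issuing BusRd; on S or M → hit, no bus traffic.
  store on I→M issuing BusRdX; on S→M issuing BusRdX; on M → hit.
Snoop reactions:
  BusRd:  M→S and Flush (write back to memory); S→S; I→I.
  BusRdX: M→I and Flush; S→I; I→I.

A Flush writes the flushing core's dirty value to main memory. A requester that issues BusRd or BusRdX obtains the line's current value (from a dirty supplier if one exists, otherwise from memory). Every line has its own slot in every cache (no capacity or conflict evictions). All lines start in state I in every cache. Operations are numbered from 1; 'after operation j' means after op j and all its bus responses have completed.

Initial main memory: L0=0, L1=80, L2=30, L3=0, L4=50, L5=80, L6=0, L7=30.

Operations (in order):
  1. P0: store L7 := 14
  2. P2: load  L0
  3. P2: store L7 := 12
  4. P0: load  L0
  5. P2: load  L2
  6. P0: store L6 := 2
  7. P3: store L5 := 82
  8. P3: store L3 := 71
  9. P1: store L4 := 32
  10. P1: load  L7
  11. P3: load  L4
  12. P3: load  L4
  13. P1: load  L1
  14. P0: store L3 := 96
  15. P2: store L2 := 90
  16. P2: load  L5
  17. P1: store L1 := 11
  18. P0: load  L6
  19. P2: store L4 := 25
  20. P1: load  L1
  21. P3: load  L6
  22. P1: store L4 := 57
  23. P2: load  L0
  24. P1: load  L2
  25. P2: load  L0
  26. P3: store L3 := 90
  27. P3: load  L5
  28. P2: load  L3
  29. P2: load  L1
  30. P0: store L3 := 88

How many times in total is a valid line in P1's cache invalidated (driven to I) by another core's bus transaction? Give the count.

[1] P0: store L7 := 14 | P0:M(14), P1:I, P2:I, P3:I | bus: BusRdX
[2] P2: load  L0 | P0:I, P1:I, P2:S(0), P3:I | bus: BusRd
[3] P2: store L7 := 12 | P0:I, P1:I, P2:M(12), P3:I | bus: BusRdX,Flush
[4] P0: load  L0 | P0:S(0), P1:I, P2:S(0), P3:I | bus: BusRd
[5] P2: load  L2 | P0:I, P1:I, P2:S(30), P3:I | bus: BusRd
[6] P0: store L6 := 2 | P0:M(2), P1:I, P2:I, P3:I | bus: BusRdX
[7] P3: store L5 := 82 | P0:I, P1:I, P2:I, P3:M(82) | bus: BusRdX
[8] P3: store L3 := 71 | P0:I, P1:I, P2:I, P3:M(71) | bus: BusRdX
[9] P1: store L4 := 32 | P0:I, P1:M(32), P2:I, P3:I | bus: BusRdX
[10] P1: load  L7 | P0:I, P1:S(12), P2:S(12), P3:I | bus: BusRd,Flush
[11] P3: load  L4 | P0:I, P1:S(32), P2:I, P3:S(32) | bus: BusRd,Flush
[12] P3: load  L4 | P0:I, P1:S(32), P2:I, P3:S(32) | bus: none
[13] P1: load  L1 | P0:I, P1:S(80), P2:I, P3:I | bus: BusRd
[14] P0: store L3 := 96 | P0:M(96), P1:I, P2:I, P3:I | bus: BusRdX,Flush
[15] P2: store L2 := 90 | P0:I, P1:I, P2:M(90), P3:I | bus: BusRdX
[16] P2: load  L5 | P0:I, P1:I, P2:S(82), P3:S(82) | bus: BusRd,Flush
[17] P1: store L1 := 11 | P0:I, P1:M(11), P2:I, P3:I | bus: BusRdX
[18] P0: load  L6 | P0:M(2), P1:I, P2:I, P3:I | bus: none
[19] P2: store L4 := 25 | P0:I, P1:I, P2:M(25), P3:I | bus: BusRdX
[20] P1: load  L1 | P0:I, P1:M(11), P2:I, P3:I | bus: none
[21] P3: load  L6 | P0:S(2), P1:I, P2:I, P3:S(2) | bus: BusRd,Flush
[22] P1: store L4 := 57 | P0:I, P1:M(57), P2:I, P3:I | bus: BusRdX,Flush
[23] P2: load  L0 | P0:S(0), P1:I, P2:S(0), P3:I | bus: none
[24] P1: load  L2 | P0:I, P1:S(90), P2:S(90), P3:I | bus: BusRd,Flush
[25] P2: load  L0 | P0:S(0), P1:I, P2:S(0), P3:I | bus: none
[26] P3: store L3 := 90 | P0:I, P1:I, P2:I, P3:M(90) | bus: BusRdX,Flush
[27] P3: load  L5 | P0:I, P1:I, P2:S(82), P3:S(82) | bus: none
[28] P2: load  L3 | P0:I, P1:I, P2:S(90), P3:S(90) | bus: BusRd,Flush
[29] P2: load  L1 | P0:I, P1:S(11), P2:S(11), P3:I | bus: BusRd,Flush
[30] P0: store L3 := 88 | P0:M(88), P1:I, P2:I, P3:I | bus: BusRdX

invalidations = 1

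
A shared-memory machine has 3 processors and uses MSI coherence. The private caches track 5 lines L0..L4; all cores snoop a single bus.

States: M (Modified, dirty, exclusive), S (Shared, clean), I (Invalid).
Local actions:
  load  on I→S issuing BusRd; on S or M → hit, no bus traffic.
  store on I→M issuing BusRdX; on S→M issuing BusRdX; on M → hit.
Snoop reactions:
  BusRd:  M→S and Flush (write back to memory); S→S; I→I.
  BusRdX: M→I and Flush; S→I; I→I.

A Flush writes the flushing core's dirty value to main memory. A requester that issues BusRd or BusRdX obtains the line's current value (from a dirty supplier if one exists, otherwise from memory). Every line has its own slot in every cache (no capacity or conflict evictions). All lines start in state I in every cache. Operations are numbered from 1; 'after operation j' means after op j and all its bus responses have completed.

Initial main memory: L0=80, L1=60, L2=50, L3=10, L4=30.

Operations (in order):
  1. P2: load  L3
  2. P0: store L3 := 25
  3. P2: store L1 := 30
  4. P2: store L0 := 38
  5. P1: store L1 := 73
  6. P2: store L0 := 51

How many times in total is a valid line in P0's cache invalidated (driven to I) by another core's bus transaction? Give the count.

invalidations = 0

1. P2: load  L3  bus=[BusRd]  L3: P0=I P1=I P2=S  mem[L3]=10
2. P0: store L3 := 25  bus=[BusRdX]  L3: P0=M P1=I P2=I  mem[L3]=10
3. P2: store L1 := 30  bus=[BusRdX]  L1: P0=I P1=I P2=M  mem[L1]=60
4. P2: store L0 := 38  bus=[BusRdX]  L0: P0=I P1=I P2=M  mem[L0]=80
5. P1: store L1 := 73  bus=[BusRdX,Flush]  L1: P0=I P1=M P2=I  mem[L1]=30
6. P2: store L0 := 51  bus=[-]  L0: P0=I P1=I P2=M  mem[L0]=80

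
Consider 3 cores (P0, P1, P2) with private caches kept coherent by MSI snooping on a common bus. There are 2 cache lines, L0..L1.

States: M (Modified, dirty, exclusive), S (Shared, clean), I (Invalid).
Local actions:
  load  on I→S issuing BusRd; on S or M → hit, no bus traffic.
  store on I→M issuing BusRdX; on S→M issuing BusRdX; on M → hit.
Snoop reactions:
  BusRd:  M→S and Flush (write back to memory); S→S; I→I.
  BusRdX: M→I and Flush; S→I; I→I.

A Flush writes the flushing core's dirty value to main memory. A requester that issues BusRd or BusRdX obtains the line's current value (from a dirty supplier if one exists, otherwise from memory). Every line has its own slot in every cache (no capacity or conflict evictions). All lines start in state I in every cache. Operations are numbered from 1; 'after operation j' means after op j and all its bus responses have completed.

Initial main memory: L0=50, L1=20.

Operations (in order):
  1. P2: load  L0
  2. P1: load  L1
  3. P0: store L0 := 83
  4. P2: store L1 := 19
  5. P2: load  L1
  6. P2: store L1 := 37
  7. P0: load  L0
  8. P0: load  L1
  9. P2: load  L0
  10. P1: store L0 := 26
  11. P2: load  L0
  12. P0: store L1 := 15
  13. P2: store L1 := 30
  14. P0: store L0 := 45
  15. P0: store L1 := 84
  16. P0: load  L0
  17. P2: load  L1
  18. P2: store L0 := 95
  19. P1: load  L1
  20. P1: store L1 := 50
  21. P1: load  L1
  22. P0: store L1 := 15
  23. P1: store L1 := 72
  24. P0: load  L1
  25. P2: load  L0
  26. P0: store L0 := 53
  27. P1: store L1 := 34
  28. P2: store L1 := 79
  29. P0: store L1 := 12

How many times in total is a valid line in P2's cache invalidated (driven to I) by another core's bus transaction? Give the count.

invalidations = 8

[1] P2: load  L0 | P0:I, P1:I, P2:S(50) | bus: BusRd
[2] P1: load  L1 | P0:I, P1:S(20), P2:I | bus: BusRd
[3] P0: store L0 := 83 | P0:M(83), P1:I, P2:I | bus: BusRdX
[4] P2: store L1 := 19 | P0:I, P1:I, P2:M(19) | bus: BusRdX
[5] P2: load  L1 | P0:I, P1:I, P2:M(19) | bus: none
[6] P2: store L1 := 37 | P0:I, P1:I, P2:M(37) | bus: none
[7] P0: load  L0 | P0:M(83), P1:I, P2:I | bus: none
[8] P0: load  L1 | P0:S(37), P1:I, P2:S(37) | bus: BusRd,Flush
[9] P2: load  L0 | P0:S(83), P1:I, P2:S(83) | bus: BusRd,Flush
[10] P1: store L0 := 26 | P0:I, P1:M(26), P2:I | bus: BusRdX
[11] P2: load  L0 | P0:I, P1:S(26), P2:S(26) | bus: BusRd,Flush
[12] P0: store L1 := 15 | P0:M(15), P1:I, P2:I | bus: BusRdX
[13] P2: store L1 := 30 | P0:I, P1:I, P2:M(30) | bus: BusRdX,Flush
[14] P0: store L0 := 45 | P0:M(45), P1:I, P2:I | bus: BusRdX
[15] P0: store L1 := 84 | P0:M(84), P1:I, P2:I | bus: BusRdX,Flush
[16] P0: load  L0 | P0:M(45), P1:I, P2:I | bus: none
[17] P2: load  L1 | P0:S(84), P1:I, P2:S(84) | bus: BusRd,Flush
[18] P2: store L0 := 95 | P0:I, P1:I, P2:M(95) | bus: BusRdX,Flush
[19] P1: load  L1 | P0:S(84), P1:S(84), P2:S(84) | bus: BusRd
[20] P1: store L1 := 50 | P0:I, P1:M(50), P2:I | bus: BusRdX
[21] P1: load  L1 | P0:I, P1:M(50), P2:I | bus: none
[22] P0: store L1 := 15 | P0:M(15), P1:I, P2:I | bus: BusRdX,Flush
[23] P1: store L1 := 72 | P0:I, P1:M(72), P2:I | bus: BusRdX,Flush
[24] P0: load  L1 | P0:S(72), P1:S(72), P2:I | bus: BusRd,Flush
[25] P2: load  L0 | P0:I, P1:I, P2:M(95) | bus: none
[26] P0: store L0 := 53 | P0:M(53), P1:I, P2:I | bus: BusRdX,Flush
[27] P1: store L1 := 34 | P0:I, P1:M(34), P2:I | bus: BusRdX
[28] P2: store L1 := 79 | P0:I, P1:I, P2:M(79) | bus: BusRdX,Flush
[29] P0: store L1 := 12 | P0:M(12), P1:I, P2:I | bus: BusRdX,Flush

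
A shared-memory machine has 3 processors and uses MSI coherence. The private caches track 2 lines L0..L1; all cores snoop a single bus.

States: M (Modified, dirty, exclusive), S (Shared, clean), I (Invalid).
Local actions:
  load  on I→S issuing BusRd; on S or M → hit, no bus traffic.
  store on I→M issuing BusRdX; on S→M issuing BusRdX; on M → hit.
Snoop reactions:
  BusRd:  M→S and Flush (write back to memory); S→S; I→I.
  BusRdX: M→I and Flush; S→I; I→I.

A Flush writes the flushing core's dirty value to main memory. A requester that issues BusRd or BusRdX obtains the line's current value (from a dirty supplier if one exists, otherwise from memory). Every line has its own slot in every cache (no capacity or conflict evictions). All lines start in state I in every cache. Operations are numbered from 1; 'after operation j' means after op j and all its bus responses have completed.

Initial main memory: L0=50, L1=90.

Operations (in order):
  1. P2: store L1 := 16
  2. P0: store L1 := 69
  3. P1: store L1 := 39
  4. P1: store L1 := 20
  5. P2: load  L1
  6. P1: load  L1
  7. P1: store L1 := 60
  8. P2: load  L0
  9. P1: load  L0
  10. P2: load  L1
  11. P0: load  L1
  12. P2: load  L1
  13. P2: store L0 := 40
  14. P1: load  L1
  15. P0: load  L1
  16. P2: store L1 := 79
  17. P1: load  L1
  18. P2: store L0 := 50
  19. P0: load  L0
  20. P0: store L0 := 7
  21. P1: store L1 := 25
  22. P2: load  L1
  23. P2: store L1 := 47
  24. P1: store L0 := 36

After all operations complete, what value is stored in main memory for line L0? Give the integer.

memory[L0] = 7

[1] P2: store L1 := 16 | P0:I, P1:I, P2:M(16) | bus: BusRdX
[2] P0: store L1 := 69 | P0:M(69), P1:I, P2:I | bus: BusRdX,Flush
[3] P1: store L1 := 39 | P0:I, P1:M(39), P2:I | bus: BusRdX,Flush
[4] P1: store L1 := 20 | P0:I, P1:M(20), P2:I | bus: none
[5] P2: load  L1 | P0:I, P1:S(20), P2:S(20) | bus: BusRd,Flush
[6] P1: load  L1 | P0:I, P1:S(20), P2:S(20) | bus: none
[7] P1: store L1 := 60 | P0:I, P1:M(60), P2:I | bus: BusRdX
[8] P2: load  L0 | P0:I, P1:I, P2:S(50) | bus: BusRd
[9] P1: load  L0 | P0:I, P1:S(50), P2:S(50) | bus: BusRd
[10] P2: load  L1 | P0:I, P1:S(60), P2:S(60) | bus: BusRd,Flush
[11] P0: load  L1 | P0:S(60), P1:S(60), P2:S(60) | bus: BusRd
[12] P2: load  L1 | P0:S(60), P1:S(60), P2:S(60) | bus: none
[13] P2: store L0 := 40 | P0:I, P1:I, P2:M(40) | bus: BusRdX
[14] P1: load  L1 | P0:S(60), P1:S(60), P2:S(60) | bus: none
[15] P0: load  L1 | P0:S(60), P1:S(60), P2:S(60) | bus: none
[16] P2: store L1 := 79 | P0:I, P1:I, P2:M(79) | bus: BusRdX
[17] P1: load  L1 | P0:I, P1:S(79), P2:S(79) | bus: BusRd,Flush
[18] P2: store L0 := 50 | P0:I, P1:I, P2:M(50) | bus: none
[19] P0: load  L0 | P0:S(50), P1:I, P2:S(50) | bus: BusRd,Flush
[20] P0: store L0 := 7 | P0:M(7), P1:I, P2:I | bus: BusRdX
[21] P1: store L1 := 25 | P0:I, P1:M(25), P2:I | bus: BusRdX
[22] P2: load  L1 | P0:I, P1:S(25), P2:S(25) | bus: BusRd,Flush
[23] P2: store L1 := 47 | P0:I, P1:I, P2:M(47) | bus: BusRdX
[24] P1: store L0 := 36 | P0:I, P1:M(36), P2:I | bus: BusRdX,Flush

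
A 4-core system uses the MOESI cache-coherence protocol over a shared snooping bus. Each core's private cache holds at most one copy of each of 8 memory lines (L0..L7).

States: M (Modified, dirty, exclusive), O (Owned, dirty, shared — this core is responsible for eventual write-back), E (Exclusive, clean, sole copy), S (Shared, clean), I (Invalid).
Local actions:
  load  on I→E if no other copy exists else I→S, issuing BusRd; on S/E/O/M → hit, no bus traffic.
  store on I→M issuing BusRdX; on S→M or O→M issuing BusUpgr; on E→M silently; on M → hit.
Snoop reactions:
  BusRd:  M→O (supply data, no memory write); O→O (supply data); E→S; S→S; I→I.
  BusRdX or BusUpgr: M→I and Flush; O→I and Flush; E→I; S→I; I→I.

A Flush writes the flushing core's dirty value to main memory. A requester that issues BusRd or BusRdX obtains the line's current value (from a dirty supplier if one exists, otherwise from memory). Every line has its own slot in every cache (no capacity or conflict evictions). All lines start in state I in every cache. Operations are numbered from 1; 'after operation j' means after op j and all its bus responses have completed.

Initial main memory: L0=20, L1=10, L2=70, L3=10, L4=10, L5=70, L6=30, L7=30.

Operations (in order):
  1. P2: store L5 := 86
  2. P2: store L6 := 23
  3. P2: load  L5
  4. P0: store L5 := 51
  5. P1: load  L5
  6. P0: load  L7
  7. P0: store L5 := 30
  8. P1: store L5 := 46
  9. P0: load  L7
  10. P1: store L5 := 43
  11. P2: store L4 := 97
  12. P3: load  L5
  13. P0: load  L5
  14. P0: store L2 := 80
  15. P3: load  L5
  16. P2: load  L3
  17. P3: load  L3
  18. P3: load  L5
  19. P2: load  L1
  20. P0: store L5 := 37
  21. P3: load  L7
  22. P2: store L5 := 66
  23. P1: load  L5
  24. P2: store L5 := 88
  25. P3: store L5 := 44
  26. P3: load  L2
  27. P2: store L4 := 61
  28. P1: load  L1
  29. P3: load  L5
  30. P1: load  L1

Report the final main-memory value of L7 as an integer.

[1] P2: store L5 := 86 | P0:I, P1:I, P2:M(86), P3:I | bus: BusRdX
[2] P2: store L6 := 23 | P0:I, P1:I, P2:M(23), P3:I | bus: BusRdX
[3] P2: load  L5 | P0:I, P1:I, P2:M(86), P3:I | bus: none
[4] P0: store L5 := 51 | P0:M(51), P1:I, P2:I, P3:I | bus: BusRdX,Flush
[5] P1: load  L5 | P0:O(51), P1:S(51), P2:I, P3:I | bus: BusRd
[6] P0: load  L7 | P0:E(30), P1:I, P2:I, P3:I | bus: BusRd
[7] P0: store L5 := 30 | P0:M(30), P1:I, P2:I, P3:I | bus: BusUpgr
[8] P1: store L5 := 46 | P0:I, P1:M(46), P2:I, P3:I | bus: BusRdX,Flush
[9] P0: load  L7 | P0:E(30), P1:I, P2:I, P3:I | bus: none
[10] P1: store L5 := 43 | P0:I, P1:M(43), P2:I, P3:I | bus: none
[11] P2: store L4 := 97 | P0:I, P1:I, P2:M(97), P3:I | bus: BusRdX
[12] P3: load  L5 | P0:I, P1:O(43), P2:I, P3:S(43) | bus: BusRd
[13] P0: load  L5 | P0:S(43), P1:O(43), P2:I, P3:S(43) | bus: BusRd
[14] P0: store L2 := 80 | P0:M(80), P1:I, P2:I, P3:I | bus: BusRdX
[15] P3: load  L5 | P0:S(43), P1:O(43), P2:I, P3:S(43) | bus: none
[16] P2: load  L3 | P0:I, P1:I, P2:E(10), P3:I | bus: BusRd
[17] P3: load  L3 | P0:I, P1:I, P2:S(10), P3:S(10) | bus: BusRd
[18] P3: load  L5 | P0:S(43), P1:O(43), P2:I, P3:S(43) | bus: none
[19] P2: load  L1 | P0:I, P1:I, P2:E(10), P3:I | bus: BusRd
[20] P0: store L5 := 37 | P0:M(37), P1:I, P2:I, P3:I | bus: BusUpgr,Flush
[21] P3: load  L7 | P0:S(30), P1:I, P2:I, P3:S(30) | bus: BusRd
[22] P2: store L5 := 66 | P0:I, P1:I, P2:M(66), P3:I | bus: BusRdX,Flush
[23] P1: load  L5 | P0:I, P1:S(66), P2:O(66), P3:I | bus: BusRd
[24] P2: store L5 := 88 | P0:I, P1:I, P2:M(88), P3:I | bus: BusUpgr
[25] P3: store L5 := 44 | P0:I, P1:I, P2:I, P3:M(44) | bus: BusRdX,Flush
[26] P3: load  L2 | P0:O(80), P1:I, P2:I, P3:S(80) | bus: BusRd
[27] P2: store L4 := 61 | P0:I, P1:I, P2:M(61), P3:I | bus: none
[28] P1: load  L1 | P0:I, P1:S(10), P2:S(10), P3:I | bus: BusRd
[29] P3: load  L5 | P0:I, P1:I, P2:I, P3:M(44) | bus: none
[30] P1: load  L1 | P0:I, P1:S(10), P2:S(10), P3:I | bus: none

memory[L7] = 30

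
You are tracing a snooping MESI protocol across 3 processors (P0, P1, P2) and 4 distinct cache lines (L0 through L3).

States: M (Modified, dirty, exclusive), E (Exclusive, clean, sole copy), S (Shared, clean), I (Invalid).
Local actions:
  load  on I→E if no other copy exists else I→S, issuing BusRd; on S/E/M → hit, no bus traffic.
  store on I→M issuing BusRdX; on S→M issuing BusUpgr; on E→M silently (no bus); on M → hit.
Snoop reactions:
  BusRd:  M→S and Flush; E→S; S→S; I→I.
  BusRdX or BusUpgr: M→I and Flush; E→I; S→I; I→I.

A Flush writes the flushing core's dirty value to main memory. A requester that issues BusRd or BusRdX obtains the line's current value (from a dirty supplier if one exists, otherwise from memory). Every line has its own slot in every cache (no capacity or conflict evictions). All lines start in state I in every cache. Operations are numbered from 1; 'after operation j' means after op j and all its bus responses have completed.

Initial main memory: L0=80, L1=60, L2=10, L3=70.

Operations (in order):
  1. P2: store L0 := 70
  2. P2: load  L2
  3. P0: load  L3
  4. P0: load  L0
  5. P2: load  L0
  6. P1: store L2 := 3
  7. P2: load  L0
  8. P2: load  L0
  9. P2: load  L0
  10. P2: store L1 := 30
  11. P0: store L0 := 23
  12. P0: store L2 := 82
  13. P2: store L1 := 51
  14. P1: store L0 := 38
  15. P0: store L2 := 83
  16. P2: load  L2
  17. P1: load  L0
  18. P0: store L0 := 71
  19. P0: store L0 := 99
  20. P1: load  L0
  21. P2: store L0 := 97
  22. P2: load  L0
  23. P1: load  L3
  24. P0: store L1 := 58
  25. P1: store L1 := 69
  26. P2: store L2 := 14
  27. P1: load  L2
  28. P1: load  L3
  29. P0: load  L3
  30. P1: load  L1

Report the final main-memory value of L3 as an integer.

1. P2: store L0 := 70  bus=[BusRdX]  L0: P0=I P1=I P2=M  mem[L0]=80
2. P2: load  L2  bus=[BusRd]  L2: P0=I P1=I P2=E  mem[L2]=10
3. P0: load  L3  bus=[BusRd]  L3: P0=E P1=I P2=I  mem[L3]=70
4. P0: load  L0  bus=[BusRd,Flush]  L0: P0=S P1=I P2=S  mem[L0]=70
5. P2: load  L0  bus=[-]  L0: P0=S P1=I P2=S  mem[L0]=70
6. P1: store L2 := 3  bus=[BusRdX]  L2: P0=I P1=M P2=I  mem[L2]=10
7. P2: load  L0  bus=[-]  L0: P0=S P1=I P2=S  mem[L0]=70
8. P2: load  L0  bus=[-]  L0: P0=S P1=I P2=S  mem[L0]=70
9. P2: load  L0  bus=[-]  L0: P0=S P1=I P2=S  mem[L0]=70
10. P2: store L1 := 30  bus=[BusRdX]  L1: P0=I P1=I P2=M  mem[L1]=60
11. P0: store L0 := 23  bus=[BusUpgr]  L0: P0=M P1=I P2=I  mem[L0]=70
12. P0: store L2 := 82  bus=[BusRdX,Flush]  L2: P0=M P1=I P2=I  mem[L2]=3
13. P2: store L1 := 51  bus=[-]  L1: P0=I P1=I P2=M  mem[L1]=60
14. P1: store L0 := 38  bus=[BusRdX,Flush]  L0: P0=I P1=M P2=I  mem[L0]=23
15. P0: store L2 := 83  bus=[-]  L2: P0=M P1=I P2=I  mem[L2]=3
16. P2: load  L2  bus=[BusRd,Flush]  L2: P0=S P1=I P2=S  mem[L2]=83
17. P1: load  L0  bus=[-]  L0: P0=I P1=M P2=I  mem[L0]=23
18. P0: store L0 := 71  bus=[BusRdX,Flush]  L0: P0=M P1=I P2=I  mem[L0]=38
19. P0: store L0 := 99  bus=[-]  L0: P0=M P1=I P2=I  mem[L0]=38
20. P1: load  L0  bus=[BusRd,Flush]  L0: P0=S P1=S P2=I  mem[L0]=99
21. P2: store L0 := 97  bus=[BusRdX]  L0: P0=I P1=I P2=M  mem[L0]=99
22. P2: load  L0  bus=[-]  L0: P0=I P1=I P2=M  mem[L0]=99
23. P1: load  L3  bus=[BusRd]  L3: P0=S P1=S P2=I  mem[L3]=70
24. P0: store L1 := 58  bus=[BusRdX,Flush]  L1: P0=M P1=I P2=I  mem[L1]=51
25. P1: store L1 := 69  bus=[BusRdX,Flush]  L1: P0=I P1=M P2=I  mem[L1]=58
26. P2: store L2 := 14  bus=[BusUpgr]  L2: P0=I P1=I P2=M  mem[L2]=83
27. P1: load  L2  bus=[BusRd,Flush]  L2: P0=I P1=S P2=S  mem[L2]=14
28. P1: load  L3  bus=[-]  L3: P0=S P1=S P2=I  mem[L3]=70
29. P0: load  L3  bus=[-]  L3: P0=S P1=S P2=I  mem[L3]=70
30. P1: load  L1  bus=[-]  L1: P0=I P1=M P2=I  mem[L1]=58

memory[L3] = 70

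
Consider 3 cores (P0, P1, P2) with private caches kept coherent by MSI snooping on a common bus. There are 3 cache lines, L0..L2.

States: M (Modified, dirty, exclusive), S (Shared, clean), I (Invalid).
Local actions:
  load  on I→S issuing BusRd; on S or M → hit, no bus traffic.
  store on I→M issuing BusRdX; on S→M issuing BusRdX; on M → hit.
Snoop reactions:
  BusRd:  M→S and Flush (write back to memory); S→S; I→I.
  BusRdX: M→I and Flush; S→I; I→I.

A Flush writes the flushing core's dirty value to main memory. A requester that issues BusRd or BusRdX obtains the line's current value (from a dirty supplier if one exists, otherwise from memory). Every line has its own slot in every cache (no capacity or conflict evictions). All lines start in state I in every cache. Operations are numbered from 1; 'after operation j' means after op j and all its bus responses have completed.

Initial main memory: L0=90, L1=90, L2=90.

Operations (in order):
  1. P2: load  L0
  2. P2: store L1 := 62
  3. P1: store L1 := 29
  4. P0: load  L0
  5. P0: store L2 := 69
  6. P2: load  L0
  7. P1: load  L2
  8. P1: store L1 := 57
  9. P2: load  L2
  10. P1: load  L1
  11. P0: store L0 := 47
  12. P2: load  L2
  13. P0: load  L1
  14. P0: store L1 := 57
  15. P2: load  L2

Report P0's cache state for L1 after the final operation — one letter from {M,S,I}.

1. P2: load  L0  bus=[BusRd]  L0: P0=I P1=I P2=S  mem[L0]=90
2. P2: store L1 := 62  bus=[BusRdX]  L1: P0=I P1=I P2=M  mem[L1]=90
3. P1: store L1 := 29  bus=[BusRdX,Flush]  L1: P0=I P1=M P2=I  mem[L1]=62
4. P0: load  L0  bus=[BusRd]  L0: P0=S P1=I P2=S  mem[L0]=90
5. P0: store L2 := 69  bus=[BusRdX]  L2: P0=M P1=I P2=I  mem[L2]=90
6. P2: load  L0  bus=[-]  L0: P0=S P1=I P2=S  mem[L0]=90
7. P1: load  L2  bus=[BusRd,Flush]  L2: P0=S P1=S P2=I  mem[L2]=69
8. P1: store L1 := 57  bus=[-]  L1: P0=I P1=M P2=I  mem[L1]=62
9. P2: load  L2  bus=[BusRd]  L2: P0=S P1=S P2=S  mem[L2]=69
10. P1: load  L1  bus=[-]  L1: P0=I P1=M P2=I  mem[L1]=62
11. P0: store L0 := 47  bus=[BusRdX]  L0: P0=M P1=I P2=I  mem[L0]=90
12. P2: load  L2  bus=[-]  L2: P0=S P1=S P2=S  mem[L2]=69
13. P0: load  L1  bus=[BusRd,Flush]  L1: P0=S P1=S P2=I  mem[L1]=57
14. P0: store L1 := 57  bus=[BusRdX]  L1: P0=M P1=I P2=I  mem[L1]=57
15. P2: load  L2  bus=[-]  L2: P0=S P1=S P2=S  mem[L2]=69

state = M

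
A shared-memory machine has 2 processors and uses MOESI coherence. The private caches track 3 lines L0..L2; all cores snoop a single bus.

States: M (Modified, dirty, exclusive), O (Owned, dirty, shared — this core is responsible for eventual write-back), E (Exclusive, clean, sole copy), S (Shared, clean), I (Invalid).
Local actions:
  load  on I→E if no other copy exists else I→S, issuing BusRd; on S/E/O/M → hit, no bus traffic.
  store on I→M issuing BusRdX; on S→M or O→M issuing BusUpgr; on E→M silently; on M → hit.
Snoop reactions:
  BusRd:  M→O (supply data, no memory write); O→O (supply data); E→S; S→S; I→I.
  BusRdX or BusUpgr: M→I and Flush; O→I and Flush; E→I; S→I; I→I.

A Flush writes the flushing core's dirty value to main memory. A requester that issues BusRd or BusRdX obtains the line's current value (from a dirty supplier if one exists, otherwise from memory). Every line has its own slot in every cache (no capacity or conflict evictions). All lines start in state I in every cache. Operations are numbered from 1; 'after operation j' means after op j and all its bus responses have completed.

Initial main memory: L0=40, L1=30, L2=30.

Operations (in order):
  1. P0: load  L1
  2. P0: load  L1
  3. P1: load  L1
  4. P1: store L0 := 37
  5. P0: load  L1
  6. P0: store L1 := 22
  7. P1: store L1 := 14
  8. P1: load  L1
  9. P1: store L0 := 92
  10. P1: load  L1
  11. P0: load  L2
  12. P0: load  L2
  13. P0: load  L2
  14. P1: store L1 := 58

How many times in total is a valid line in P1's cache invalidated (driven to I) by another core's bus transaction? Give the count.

  op1 P0: load  L1 → E/I on L1; bus BusRd; mem=30
  op2 P0: load  L1 → E/I on L1; bus (none); mem=30
  op3 P1: load  L1 → S/S on L1; bus BusRd; mem=30
  op4 P1: store L0 := 37 → I/M on L0; bus BusRdX; mem=40
  op5 P0: load  L1 → S/S on L1; bus (none); mem=30
  op6 P0: store L1 := 22 → M/I on L1; bus BusUpgr; mem=30
  op7 P1: store L1 := 14 → I/M on L1; bus BusRdX Flush; mem=22
  op8 P1: load  L1 → I/M on L1; bus (none); mem=22
  op9 P1: store L0 := 92 → I/M on L0; bus (none); mem=40
  op10 P1: load  L1 → I/M on L1; bus (none); mem=22
  op11 P0: load  L2 → E/I on L2; bus BusRd; mem=30
  op12 P0: load  L2 → E/I on L2; bus (none); mem=30
  op13 P0: load  L2 → E/I on L2; bus (none); mem=30
  op14 P1: store L1 := 58 → I/M on L1; bus (none); mem=22

invalidations = 1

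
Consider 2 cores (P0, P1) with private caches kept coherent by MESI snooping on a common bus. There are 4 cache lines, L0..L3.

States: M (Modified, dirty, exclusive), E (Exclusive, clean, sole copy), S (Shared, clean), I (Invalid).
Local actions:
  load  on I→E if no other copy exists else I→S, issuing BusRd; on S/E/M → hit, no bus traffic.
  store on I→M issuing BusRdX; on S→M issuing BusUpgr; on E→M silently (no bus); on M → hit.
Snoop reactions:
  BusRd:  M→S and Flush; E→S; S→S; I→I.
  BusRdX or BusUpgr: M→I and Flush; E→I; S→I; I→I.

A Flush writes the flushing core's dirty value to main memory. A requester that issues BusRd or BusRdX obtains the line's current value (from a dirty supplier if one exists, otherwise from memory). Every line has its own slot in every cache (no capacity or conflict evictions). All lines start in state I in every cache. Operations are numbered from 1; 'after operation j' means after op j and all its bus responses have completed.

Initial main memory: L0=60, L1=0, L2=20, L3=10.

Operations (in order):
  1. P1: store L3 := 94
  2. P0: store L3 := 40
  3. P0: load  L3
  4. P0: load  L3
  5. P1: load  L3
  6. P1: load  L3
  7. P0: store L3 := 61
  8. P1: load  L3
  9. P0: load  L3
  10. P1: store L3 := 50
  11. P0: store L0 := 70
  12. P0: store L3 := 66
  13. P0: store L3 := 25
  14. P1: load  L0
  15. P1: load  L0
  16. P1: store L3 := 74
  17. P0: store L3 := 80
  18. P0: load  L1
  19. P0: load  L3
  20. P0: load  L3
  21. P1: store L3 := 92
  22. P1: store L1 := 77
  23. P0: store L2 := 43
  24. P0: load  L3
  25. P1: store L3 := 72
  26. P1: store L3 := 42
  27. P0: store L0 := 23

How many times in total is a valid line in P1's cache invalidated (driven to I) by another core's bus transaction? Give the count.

1. P1: store L3 := 94  bus=[BusRdX]  L3: P0=I P1=M  mem[L3]=10
2. P0: store L3 := 40  bus=[BusRdX,Flush]  L3: P0=M P1=I  mem[L3]=94
3. P0: load  L3  bus=[-]  L3: P0=M P1=I  mem[L3]=94
4. P0: load  L3  bus=[-]  L3: P0=M P1=I  mem[L3]=94
5. P1: load  L3  bus=[BusRd,Flush]  L3: P0=S P1=S  mem[L3]=40
6. P1: load  L3  bus=[-]  L3: P0=S P1=S  mem[L3]=40
7. P0: store L3 := 61  bus=[BusUpgr]  L3: P0=M P1=I  mem[L3]=40
8. P1: load  L3  bus=[BusRd,Flush]  L3: P0=S P1=S  mem[L3]=61
9. P0: load  L3  bus=[-]  L3: P0=S P1=S  mem[L3]=61
10. P1: store L3 := 50  bus=[BusUpgr]  L3: P0=I P1=M  mem[L3]=61
11. P0: store L0 := 70  bus=[BusRdX]  L0: P0=M P1=I  mem[L0]=60
12. P0: store L3 := 66  bus=[BusRdX,Flush]  L3: P0=M P1=I  mem[L3]=50
13. P0: store L3 := 25  bus=[-]  L3: P0=M P1=I  mem[L3]=50
14. P1: load  L0  bus=[BusRd,Flush]  L0: P0=S P1=S  mem[L0]=70
15. P1: load  L0  bus=[-]  L0: P0=S P1=S  mem[L0]=70
16. P1: store L3 := 74  bus=[BusRdX,Flush]  L3: P0=I P1=M  mem[L3]=25
17. P0: store L3 := 80  bus=[BusRdX,Flush]  L3: P0=M P1=I  mem[L3]=74
18. P0: load  L1  bus=[BusRd]  L1: P0=E P1=I  mem[L1]=0
19. P0: load  L3  bus=[-]  L3: P0=M P1=I  mem[L3]=74
20. P0: load  L3  bus=[-]  L3: P0=M P1=I  mem[L3]=74
21. P1: store L3 := 92  bus=[BusRdX,Flush]  L3: P0=I P1=M  mem[L3]=80
22. P1: store L1 := 77  bus=[BusRdX]  L1: P0=I P1=M  mem[L1]=0
23. P0: store L2 := 43  bus=[BusRdX]  L2: P0=M P1=I  mem[L2]=20
24. P0: load  L3  bus=[BusRd,Flush]  L3: P0=S P1=S  mem[L3]=92
25. P1: store L3 := 72  bus=[BusUpgr]  L3: P0=I P1=M  mem[L3]=92
26. P1: store L3 := 42  bus=[-]  L3: P0=I P1=M  mem[L3]=92
27. P0: store L0 := 23  bus=[BusUpgr]  L0: P0=M P1=I  mem[L0]=70

invalidations = 5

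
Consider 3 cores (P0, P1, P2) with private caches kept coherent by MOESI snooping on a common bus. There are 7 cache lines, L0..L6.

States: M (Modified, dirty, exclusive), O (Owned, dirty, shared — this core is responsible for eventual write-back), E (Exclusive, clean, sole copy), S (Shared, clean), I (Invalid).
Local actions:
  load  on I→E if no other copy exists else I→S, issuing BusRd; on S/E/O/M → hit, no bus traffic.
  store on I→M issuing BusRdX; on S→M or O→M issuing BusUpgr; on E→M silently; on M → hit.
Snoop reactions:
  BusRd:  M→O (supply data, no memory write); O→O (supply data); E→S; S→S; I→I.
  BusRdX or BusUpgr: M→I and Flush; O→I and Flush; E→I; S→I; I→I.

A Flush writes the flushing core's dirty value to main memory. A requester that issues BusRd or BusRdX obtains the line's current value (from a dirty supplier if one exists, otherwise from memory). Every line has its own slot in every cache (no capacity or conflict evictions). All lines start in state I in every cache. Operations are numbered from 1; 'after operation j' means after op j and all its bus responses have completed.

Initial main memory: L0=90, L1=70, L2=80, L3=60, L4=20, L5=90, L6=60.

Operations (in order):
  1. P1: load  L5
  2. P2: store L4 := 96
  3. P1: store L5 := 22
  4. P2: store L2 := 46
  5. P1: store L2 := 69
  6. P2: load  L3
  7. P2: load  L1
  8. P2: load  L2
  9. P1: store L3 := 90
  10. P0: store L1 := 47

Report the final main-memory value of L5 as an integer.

memory[L5] = 90

1. P1: load  L5  bus=[BusRd]  L5: P0=I P1=E P2=I  mem[L5]=90
2. P2: store L4 := 96  bus=[BusRdX]  L4: P0=I P1=I P2=M  mem[L4]=20
3. P1: store L5 := 22  bus=[-]  L5: P0=I P1=M P2=I  mem[L5]=90
4. P2: store L2 := 46  bus=[BusRdX]  L2: P0=I P1=I P2=M  mem[L2]=80
5. P1: store L2 := 69  bus=[BusRdX,Flush]  L2: P0=I P1=M P2=I  mem[L2]=46
6. P2: load  L3  bus=[BusRd]  L3: P0=I P1=I P2=E  mem[L3]=60
7. P2: load  L1  bus=[BusRd]  L1: P0=I P1=I P2=E  mem[L1]=70
8. P2: load  L2  bus=[BusRd]  L2: P0=I P1=O P2=S  mem[L2]=46
9. P1: store L3 := 90  bus=[BusRdX]  L3: P0=I P1=M P2=I  mem[L3]=60
10. P0: store L1 := 47  bus=[BusRdX]  L1: P0=M P1=I P2=I  mem[L1]=70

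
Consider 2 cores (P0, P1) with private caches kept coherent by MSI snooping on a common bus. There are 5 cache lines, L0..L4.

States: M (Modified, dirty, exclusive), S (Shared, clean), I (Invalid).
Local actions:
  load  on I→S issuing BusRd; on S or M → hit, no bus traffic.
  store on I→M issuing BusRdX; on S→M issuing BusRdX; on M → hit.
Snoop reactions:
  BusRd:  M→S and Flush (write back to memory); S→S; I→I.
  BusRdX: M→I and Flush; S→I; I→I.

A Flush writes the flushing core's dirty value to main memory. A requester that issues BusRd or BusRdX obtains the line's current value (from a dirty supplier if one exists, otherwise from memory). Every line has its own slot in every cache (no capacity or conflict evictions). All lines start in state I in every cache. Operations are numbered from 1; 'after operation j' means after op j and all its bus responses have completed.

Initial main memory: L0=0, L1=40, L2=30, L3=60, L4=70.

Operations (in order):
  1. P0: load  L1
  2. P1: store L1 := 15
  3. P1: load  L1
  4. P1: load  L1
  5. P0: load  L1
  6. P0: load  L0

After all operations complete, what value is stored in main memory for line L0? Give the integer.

1. P0: load  L1  bus=[BusRd]  L1: P0=S P1=I  mem[L1]=40
2. P1: store L1 := 15  bus=[BusRdX]  L1: P0=I P1=M  mem[L1]=40
3. P1: load  L1  bus=[-]  L1: P0=I P1=M  mem[L1]=40
4. P1: load  L1  bus=[-]  L1: P0=I P1=M  mem[L1]=40
5. P0: load  L1  bus=[BusRd,Flush]  L1: P0=S P1=S  mem[L1]=15
6. P0: load  L0  bus=[BusRd]  L0: P0=S P1=I  mem[L0]=0

memory[L0] = 0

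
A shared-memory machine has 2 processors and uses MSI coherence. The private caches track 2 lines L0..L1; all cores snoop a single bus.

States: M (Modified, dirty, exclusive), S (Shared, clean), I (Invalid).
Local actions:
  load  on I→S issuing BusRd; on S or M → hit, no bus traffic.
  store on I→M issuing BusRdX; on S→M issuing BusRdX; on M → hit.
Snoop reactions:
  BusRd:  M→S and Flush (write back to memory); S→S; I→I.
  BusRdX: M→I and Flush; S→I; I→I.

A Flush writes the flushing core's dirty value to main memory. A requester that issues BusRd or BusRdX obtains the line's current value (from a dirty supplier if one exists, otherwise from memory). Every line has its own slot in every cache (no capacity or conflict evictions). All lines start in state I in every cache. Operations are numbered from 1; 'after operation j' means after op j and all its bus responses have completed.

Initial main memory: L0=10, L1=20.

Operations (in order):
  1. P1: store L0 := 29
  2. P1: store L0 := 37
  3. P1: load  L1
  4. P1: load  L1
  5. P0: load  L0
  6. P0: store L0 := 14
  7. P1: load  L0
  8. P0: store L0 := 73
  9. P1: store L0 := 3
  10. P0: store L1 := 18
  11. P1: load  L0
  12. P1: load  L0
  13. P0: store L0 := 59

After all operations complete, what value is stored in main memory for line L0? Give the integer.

memory[L0] = 3

step 1: P1: store L0 := 29  ⟶  IM  (L0)  txn=BusRdX  M[L0]=10
step 2: P1: store L0 := 37  ⟶  IM  (L0)  txn=∅  M[L0]=10
step 3: P1: load  L1  ⟶  IS  (L1)  txn=BusRd  M[L1]=20
step 4: P1: load  L1  ⟶  IS  (L1)  txn=∅  M[L1]=20
step 5: P0: load  L0  ⟶  SS  (L0)  txn=BusRd+Flush  M[L0]=37
step 6: P0: store L0 := 14  ⟶  MI  (L0)  txn=BusRdX  M[L0]=37
step 7: P1: load  L0  ⟶  SS  (L0)  txn=BusRd+Flush  M[L0]=14
step 8: P0: store L0 := 73  ⟶  MI  (L0)  txn=BusRdX  M[L0]=14
step 9: P1: store L0 := 3  ⟶  IM  (L0)  txn=BusRdX+Flush  M[L0]=73
step 10: P0: store L1 := 18  ⟶  MI  (L1)  txn=BusRdX  M[L1]=20
step 11: P1: load  L0  ⟶  IM  (L0)  txn=∅  M[L0]=73
step 12: P1: load  L0  ⟶  IM  (L0)  txn=∅  M[L0]=73
step 13: P0: store L0 := 59  ⟶  MI  (L0)  txn=BusRdX+Flush  M[L0]=3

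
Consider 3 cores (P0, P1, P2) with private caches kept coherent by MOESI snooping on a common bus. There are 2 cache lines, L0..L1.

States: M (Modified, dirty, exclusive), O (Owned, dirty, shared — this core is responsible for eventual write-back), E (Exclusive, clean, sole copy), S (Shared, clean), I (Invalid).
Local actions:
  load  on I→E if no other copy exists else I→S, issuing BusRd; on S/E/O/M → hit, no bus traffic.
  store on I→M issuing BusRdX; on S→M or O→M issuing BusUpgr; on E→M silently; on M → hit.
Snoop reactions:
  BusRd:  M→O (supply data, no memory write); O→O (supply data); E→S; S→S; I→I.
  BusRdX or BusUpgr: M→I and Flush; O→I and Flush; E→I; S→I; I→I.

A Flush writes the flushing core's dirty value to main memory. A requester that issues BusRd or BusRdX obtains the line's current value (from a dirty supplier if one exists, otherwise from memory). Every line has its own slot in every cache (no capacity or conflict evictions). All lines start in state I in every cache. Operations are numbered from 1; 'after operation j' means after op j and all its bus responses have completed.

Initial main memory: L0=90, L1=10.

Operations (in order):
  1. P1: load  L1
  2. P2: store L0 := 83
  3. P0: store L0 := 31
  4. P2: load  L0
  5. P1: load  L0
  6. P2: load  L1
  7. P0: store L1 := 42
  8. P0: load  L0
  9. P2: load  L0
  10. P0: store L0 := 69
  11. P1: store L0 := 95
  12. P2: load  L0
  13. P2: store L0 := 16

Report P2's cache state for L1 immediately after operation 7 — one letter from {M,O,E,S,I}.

state = I

  op1 P1: load  L1 → I/E/I on L1; bus BusRd; mem=10
  op2 P2: store L0 := 83 → I/I/M on L0; bus BusRdX; mem=90
  op3 P0: store L0 := 31 → M/I/I on L0; bus BusRdX Flush; mem=83
  op4 P2: load  L0 → O/I/S on L0; bus BusRd; mem=83
  op5 P1: load  L0 → O/S/S on L0; bus BusRd; mem=83
  op6 P2: load  L1 → I/S/S on L1; bus BusRd; mem=10
  op7 P0: store L1 := 42 → M/I/I on L1; bus BusRdX; mem=10
  op8 P0: load  L0 → O/S/S on L0; bus (none); mem=83
  op9 P2: load  L0 → O/S/S on L0; bus (none); mem=83
  op10 P0: store L0 := 69 → M/I/I on L0; bus BusUpgr; mem=83
  op11 P1: store L0 := 95 → I/M/I on L0; bus BusRdX Flush; mem=69
  op12 P2: load  L0 → I/O/S on L0; bus BusRd; mem=69
  op13 P2: store L0 := 16 → I/I/M on L0; bus BusUpgr Flush; mem=95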